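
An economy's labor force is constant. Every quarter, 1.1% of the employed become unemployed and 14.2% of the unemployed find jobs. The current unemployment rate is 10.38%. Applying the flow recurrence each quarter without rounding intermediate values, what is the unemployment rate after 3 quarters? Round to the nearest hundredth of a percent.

With a fixed labor force, u_{t+1} = u_t + s·(1−u_t) − f·u_t = u_t·(1−s−f) + s.
Here 1−s−f = 0.847 and s = 0.011.
u_1 = 0.103800 × 0.847 + 0.011 = 0.098919.
u_2 = 0.098919 × 0.847 + 0.011 = 0.094784.
u_3 = 0.094784 × 0.847 + 0.011 = 0.091282.

Unemployment rate after three quarters ≈ 9.13%.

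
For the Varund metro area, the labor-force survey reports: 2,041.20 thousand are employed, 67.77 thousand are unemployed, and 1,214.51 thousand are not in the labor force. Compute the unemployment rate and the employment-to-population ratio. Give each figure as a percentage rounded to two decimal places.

Labor force = employed + unemployed = 2,041.20 + 67.77 = 2,108.97 thousand.
Working-age population = 2,108.97 + 1,214.51 = 3,323.48 thousand.
Unemployment rate = 67.77 / 2,108.97 = 3.21%.
Employment-population ratio = 2,041.20 / 3,323.48 = 61.42%.

Unemployment rate ≈ 3.21%; employment-population ratio ≈ 61.42%.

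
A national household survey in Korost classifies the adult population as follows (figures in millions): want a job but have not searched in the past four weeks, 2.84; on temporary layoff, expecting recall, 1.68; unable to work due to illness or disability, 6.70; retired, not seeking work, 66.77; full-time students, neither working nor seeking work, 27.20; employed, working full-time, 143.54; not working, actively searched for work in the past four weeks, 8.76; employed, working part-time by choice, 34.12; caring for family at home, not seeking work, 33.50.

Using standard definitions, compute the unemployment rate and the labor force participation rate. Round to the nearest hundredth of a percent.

Unemployment rate ≈ 5.55%; labor force participation rate ≈ 57.86%.

Employed = 143.54 + 34.12 = 177.66 million.
Unemployed = 1.68 + 8.76 = 10.44 million (jobless and actively searching, or on temporary layoff).
Labor force = 177.66 + 10.44 = 188.10 million.
Not in labor force = 2.84 + 6.70 + 66.77 + 27.20 + 33.50 = 137.01 million (those not working and not actively searching are outside the labor force — including those who want a job but have given up searching).
Civilian working-age population = 188.10 + 137.01 = 325.11 million.
Unemployment rate = 10.44 / 188.10 = 5.55%.
Labor force participation rate = 188.10 / 325.11 = 57.86%.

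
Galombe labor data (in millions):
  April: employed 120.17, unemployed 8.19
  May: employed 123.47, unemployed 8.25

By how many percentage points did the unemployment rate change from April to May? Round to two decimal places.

April: labor force = 120.17 + 8.19 = 128.36; u = 8.19/128.36 = 6.38%.
May: labor force = 123.47 + 8.25 = 131.72; u = 8.25/131.72 = 6.26%.
Change = 6.26% − 6.38% = −0.12 pp.

The unemployment rate changed by −0.12 percentage points.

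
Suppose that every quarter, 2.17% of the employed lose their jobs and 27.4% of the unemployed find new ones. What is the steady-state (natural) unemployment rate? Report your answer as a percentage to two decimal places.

At steady state the flows balance: s·E = f·U, so U/(E+U) = s/(s+f).
u* = 2.17 / (2.17 + 27.4) = 2.17 / 29.57 = 7.34%.

Steady-state unemployment rate ≈ 7.34%.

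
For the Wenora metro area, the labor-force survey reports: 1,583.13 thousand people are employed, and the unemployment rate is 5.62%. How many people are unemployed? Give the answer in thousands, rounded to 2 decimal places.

Let U be the number unemployed. The labor force is E + U, and U/(E+U) = 0.0562.
So U = 0.0562 × 1,583.13 / (1 − 0.0562) = 88.9719 / 0.9438 ≈ 94.27 thousand.

About 94.27 thousand are unemployed.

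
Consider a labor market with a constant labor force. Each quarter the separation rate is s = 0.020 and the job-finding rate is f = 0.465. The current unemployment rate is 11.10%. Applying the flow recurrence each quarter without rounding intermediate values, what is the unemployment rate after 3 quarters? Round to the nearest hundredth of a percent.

Unemployment rate after three quarters ≈ 5.08%.

With a fixed labor force, u_{t+1} = u_t + s·(1−u_t) − f·u_t = u_t·(1−s−f) + s.
Here 1−s−f = 0.515 and s = 0.020.
u_1 = 0.111000 × 0.515 + 0.020 = 0.077165.
u_2 = 0.077165 × 0.515 + 0.020 = 0.059740.
u_3 = 0.059740 × 0.515 + 0.020 = 0.050766.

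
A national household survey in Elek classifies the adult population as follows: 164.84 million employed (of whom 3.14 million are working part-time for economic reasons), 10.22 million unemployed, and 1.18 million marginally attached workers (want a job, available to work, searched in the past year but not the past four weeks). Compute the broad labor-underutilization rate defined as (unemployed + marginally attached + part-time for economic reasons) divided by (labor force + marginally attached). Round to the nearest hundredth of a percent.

Broad underutilization rate ≈ 8.25%.

Labor force = 164.84 + 10.22 = 175.06 million.
Numerator = 10.22 + 1.18 + 3.14 = 14.54 million.
Denominator = 175.06 + 1.18 = 176.24 million.
Broad rate = 14.54 / 176.24 = 8.25%.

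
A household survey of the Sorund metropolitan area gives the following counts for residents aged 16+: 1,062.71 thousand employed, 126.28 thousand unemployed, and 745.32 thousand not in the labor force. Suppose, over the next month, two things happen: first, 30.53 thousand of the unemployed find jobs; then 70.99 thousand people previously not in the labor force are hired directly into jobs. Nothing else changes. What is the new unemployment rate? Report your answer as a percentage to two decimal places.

New unemployment rate ≈ 7.60%.

Initially, labor force = 1,062.71 + 126.28 = 1,188.99 thousand, so u = 126.28/1,188.99 = 10.62%.
After the first change, unemployed falls and employed rises by 30.53; labor force unchanged → E = 1,093.24, U = 95.75, labor force = 1,188.99 thousand.
After the second change, employed and labor force both rise by 70.99; unemployed unchanged → E = 1,164.23, U = 95.75, labor force = 1,259.98 thousand.
New unemployment rate = 95.75 / 1,259.98 = 7.60%.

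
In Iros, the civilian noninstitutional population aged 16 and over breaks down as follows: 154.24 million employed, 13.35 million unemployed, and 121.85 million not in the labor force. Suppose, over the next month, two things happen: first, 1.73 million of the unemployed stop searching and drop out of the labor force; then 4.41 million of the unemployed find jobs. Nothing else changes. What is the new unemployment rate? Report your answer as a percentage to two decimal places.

Initially, labor force = 154.24 + 13.35 = 167.59 million, so u = 13.35/167.59 = 7.97%.
After the first change, unemployed and labor force both fall by 1.73 → E = 154.24, U = 11.62, labor force = 165.86 million.
After the second change, unemployed falls and employed rises by 4.41; labor force unchanged → E = 158.65, U = 7.21, labor force = 165.86 million.
New unemployment rate = 7.21 / 165.86 = 4.35%.

New unemployment rate ≈ 4.35%.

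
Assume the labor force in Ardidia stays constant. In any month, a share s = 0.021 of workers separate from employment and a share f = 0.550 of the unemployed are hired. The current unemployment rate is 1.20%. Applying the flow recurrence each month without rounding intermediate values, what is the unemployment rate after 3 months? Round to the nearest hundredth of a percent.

Unemployment rate after three months ≈ 3.48%.

With a fixed labor force, u_{t+1} = u_t + s·(1−u_t) − f·u_t = u_t·(1−s−f) + s.
Here 1−s−f = 0.429 and s = 0.021.
u_1 = 0.012000 × 0.429 + 0.021 = 0.026148.
u_2 = 0.026148 × 0.429 + 0.021 = 0.032217.
u_3 = 0.032217 × 0.429 + 0.021 = 0.034821.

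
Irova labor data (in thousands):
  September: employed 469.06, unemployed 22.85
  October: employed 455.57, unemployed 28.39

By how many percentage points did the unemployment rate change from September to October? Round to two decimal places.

September: labor force = 469.06 + 22.85 = 491.91; u = 22.85/491.91 = 4.65%.
October: labor force = 455.57 + 28.39 = 483.96; u = 28.39/483.96 = 5.87%.
Change = 5.87% − 4.65% = +1.22 pp.

The unemployment rate changed by +1.22 percentage points.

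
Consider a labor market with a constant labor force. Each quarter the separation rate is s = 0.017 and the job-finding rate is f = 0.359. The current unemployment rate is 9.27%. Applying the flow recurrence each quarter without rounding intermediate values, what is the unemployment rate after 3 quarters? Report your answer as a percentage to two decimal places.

With a fixed labor force, u_{t+1} = u_t + s·(1−u_t) − f·u_t = u_t·(1−s−f) + s.
Here 1−s−f = 0.624 and s = 0.017.
u_1 = 0.092700 × 0.624 + 0.017 = 0.074845.
u_2 = 0.074845 × 0.624 + 0.017 = 0.063703.
u_3 = 0.063703 × 0.624 + 0.017 = 0.056751.

Unemployment rate after three quarters ≈ 5.68%.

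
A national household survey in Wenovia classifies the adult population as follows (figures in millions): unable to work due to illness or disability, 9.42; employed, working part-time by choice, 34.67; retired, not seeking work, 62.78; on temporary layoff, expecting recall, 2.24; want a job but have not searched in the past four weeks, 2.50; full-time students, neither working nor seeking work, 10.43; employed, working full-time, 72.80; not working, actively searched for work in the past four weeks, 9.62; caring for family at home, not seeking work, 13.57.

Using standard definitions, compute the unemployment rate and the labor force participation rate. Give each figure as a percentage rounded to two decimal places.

Unemployment rate ≈ 9.94%; labor force participation rate ≈ 54.73%.

Employed = 34.67 + 72.80 = 107.47 million.
Unemployed = 2.24 + 9.62 = 11.86 million (jobless and actively searching, or on temporary layoff).
Labor force = 107.47 + 11.86 = 119.33 million.
Not in labor force = 9.42 + 62.78 + 2.50 + 10.43 + 13.57 = 98.70 million (those not working and not actively searching are outside the labor force — including those who want a job but have given up searching).
Civilian working-age population = 119.33 + 98.70 = 218.03 million.
Unemployment rate = 11.86 / 119.33 = 9.94%.
Labor force participation rate = 119.33 / 218.03 = 54.73%.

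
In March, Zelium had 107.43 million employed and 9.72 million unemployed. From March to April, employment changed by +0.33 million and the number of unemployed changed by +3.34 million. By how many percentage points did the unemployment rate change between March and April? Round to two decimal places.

March: labor force = 107.43 + 9.72 = 117.15; u = 9.72/117.15 = 8.30%.
April: labor force = 107.76 + 13.06 = 120.82; u = 13.06/120.82 = 10.81%.
Change = 10.81% − 8.30% = +2.51 pp.

The unemployment rate changed by +2.51 percentage points.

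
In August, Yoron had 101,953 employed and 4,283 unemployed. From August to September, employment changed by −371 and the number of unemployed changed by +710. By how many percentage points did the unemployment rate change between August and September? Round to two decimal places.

August: labor force = 101,953 + 4,283 = 106,236; u = 4,283/106,236 = 4.03%.
September: labor force = 101,582 + 4,993 = 106,575; u = 4,993/106,575 = 4.68%.
Change = 4.68% − 4.03% = +0.65 pp.

The unemployment rate changed by +0.65 percentage points.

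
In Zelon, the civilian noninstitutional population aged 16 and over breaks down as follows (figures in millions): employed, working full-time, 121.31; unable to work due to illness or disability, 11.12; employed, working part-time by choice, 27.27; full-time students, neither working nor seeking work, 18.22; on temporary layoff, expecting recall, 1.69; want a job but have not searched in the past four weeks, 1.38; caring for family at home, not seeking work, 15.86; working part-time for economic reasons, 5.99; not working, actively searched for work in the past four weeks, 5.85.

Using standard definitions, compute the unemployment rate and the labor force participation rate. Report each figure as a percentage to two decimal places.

Employed = 121.31 + 27.27 + 5.99 = 154.57 million (anyone who worked, including part-time for economic reasons, counts as employed).
Unemployed = 1.69 + 5.85 = 7.54 million (jobless and actively searching, or on temporary layoff).
Labor force = 154.57 + 7.54 = 162.11 million.
Not in labor force = 11.12 + 18.22 + 1.38 + 15.86 = 46.58 million (those not working and not actively searching are outside the labor force — including those who want a job but have given up searching).
Civilian working-age population = 162.11 + 46.58 = 208.69 million.
Unemployment rate = 7.54 / 162.11 = 4.65%.
Labor force participation rate = 162.11 / 208.69 = 77.68%.

Unemployment rate ≈ 4.65%; labor force participation rate ≈ 77.68%.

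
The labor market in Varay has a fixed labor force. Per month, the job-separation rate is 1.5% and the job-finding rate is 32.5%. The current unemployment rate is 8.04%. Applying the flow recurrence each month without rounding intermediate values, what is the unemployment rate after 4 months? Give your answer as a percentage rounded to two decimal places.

With a fixed labor force, u_{t+1} = u_t + s·(1−u_t) − f·u_t = u_t·(1−s−f) + s.
Here 1−s−f = 0.660 and s = 0.015.
u_1 = 0.080400 × 0.660 + 0.015 = 0.068064.
u_2 = 0.068064 × 0.660 + 0.015 = 0.059922.
u_3 = 0.059922 × 0.660 + 0.015 = 0.054549.
u_4 = 0.054549 × 0.660 + 0.015 = 0.051002.

Unemployment rate after four months ≈ 5.10%.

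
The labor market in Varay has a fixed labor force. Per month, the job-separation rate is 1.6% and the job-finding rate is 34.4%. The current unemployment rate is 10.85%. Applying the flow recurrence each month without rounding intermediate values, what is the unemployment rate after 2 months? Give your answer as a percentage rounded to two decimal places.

With a fixed labor force, u_{t+1} = u_t + s·(1−u_t) − f·u_t = u_t·(1−s−f) + s.
Here 1−s−f = 0.640 and s = 0.016.
u_1 = 0.108500 × 0.640 + 0.016 = 0.085440.
u_2 = 0.085440 × 0.640 + 0.016 = 0.070682.

Unemployment rate after two months ≈ 7.07%.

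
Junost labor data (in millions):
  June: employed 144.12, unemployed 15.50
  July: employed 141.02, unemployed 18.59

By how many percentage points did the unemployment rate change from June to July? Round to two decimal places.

June: labor force = 144.12 + 15.50 = 159.62; u = 15.50/159.62 = 9.71%.
July: labor force = 141.02 + 18.59 = 159.61; u = 18.59/159.61 = 11.65%.
Change = 11.65% − 9.71% = +1.94 pp.

The unemployment rate changed by +1.94 percentage points.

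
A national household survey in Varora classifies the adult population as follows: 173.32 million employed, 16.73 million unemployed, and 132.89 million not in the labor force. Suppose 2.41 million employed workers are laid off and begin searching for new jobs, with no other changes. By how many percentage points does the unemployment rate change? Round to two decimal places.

Initially, labor force = 173.32 + 16.73 = 190.05 million, so u = 16.73/190.05 = 8.80%.
After the change, employed falls and unemployed rises by 2.41; labor force unchanged → E = 170.91, U = 19.14, labor force = 190.05 million.
New unemployment rate = 19.14 / 190.05 = 10.07%.
Change = 10.07% − 8.80% = +1.27 percentage points.

The unemployment rate changes by +1.27 percentage points.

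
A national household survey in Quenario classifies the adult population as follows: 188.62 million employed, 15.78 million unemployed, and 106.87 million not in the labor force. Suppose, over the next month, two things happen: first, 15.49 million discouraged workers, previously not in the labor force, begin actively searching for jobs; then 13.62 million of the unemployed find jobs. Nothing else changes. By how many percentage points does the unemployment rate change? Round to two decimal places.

The unemployment rate changes by +0.31 percentage points.

Initially, labor force = 188.62 + 15.78 = 204.40 million, so u = 15.78/204.40 = 7.72%.
After the first change, unemployed and labor force both rise by 15.49 → E = 188.62, U = 31.27, labor force = 219.89 million.
After the second change, unemployed falls and employed rises by 13.62; labor force unchanged → E = 202.24, U = 17.65, labor force = 219.89 million.
New unemployment rate = 17.65 / 219.89 = 8.03%.
Change = 8.03% − 7.72% = +0.31 percentage points.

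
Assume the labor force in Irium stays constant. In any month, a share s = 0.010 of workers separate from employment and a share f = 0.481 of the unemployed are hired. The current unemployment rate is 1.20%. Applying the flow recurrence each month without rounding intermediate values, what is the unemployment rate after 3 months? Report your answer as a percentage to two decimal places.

With a fixed labor force, u_{t+1} = u_t + s·(1−u_t) − f·u_t = u_t·(1−s−f) + s.
Here 1−s−f = 0.509 and s = 0.010.
u_1 = 0.012000 × 0.509 + 0.010 = 0.016108.
u_2 = 0.016108 × 0.509 + 0.010 = 0.018199.
u_3 = 0.018199 × 0.509 + 0.010 = 0.019263.

Unemployment rate after three months ≈ 1.93%.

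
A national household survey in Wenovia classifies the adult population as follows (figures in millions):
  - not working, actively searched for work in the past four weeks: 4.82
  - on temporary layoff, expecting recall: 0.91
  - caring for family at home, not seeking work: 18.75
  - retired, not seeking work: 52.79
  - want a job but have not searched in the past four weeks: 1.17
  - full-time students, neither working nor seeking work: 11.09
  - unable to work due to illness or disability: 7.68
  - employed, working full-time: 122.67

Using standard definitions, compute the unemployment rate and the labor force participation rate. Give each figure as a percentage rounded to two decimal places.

Unemployment rate ≈ 4.46%; labor force participation rate ≈ 58.40%.

Employed = 122.67 million.
Unemployed = 4.82 + 0.91 = 5.73 million (jobless and actively searching, or on temporary layoff).
Labor force = 122.67 + 5.73 = 128.40 million.
Not in labor force = 18.75 + 52.79 + 1.17 + 11.09 + 7.68 = 91.48 million (those not working and not actively searching are outside the labor force — including those who want a job but have given up searching).
Civilian working-age population = 128.40 + 91.48 = 219.88 million.
Unemployment rate = 5.73 / 128.40 = 4.46%.
Labor force participation rate = 128.40 / 219.88 = 58.40%.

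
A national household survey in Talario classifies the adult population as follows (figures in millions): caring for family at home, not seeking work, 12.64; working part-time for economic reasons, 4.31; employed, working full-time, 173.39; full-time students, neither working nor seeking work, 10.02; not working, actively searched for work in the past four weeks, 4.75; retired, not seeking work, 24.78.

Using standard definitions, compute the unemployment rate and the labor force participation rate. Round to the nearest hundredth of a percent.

Unemployment rate ≈ 2.60%; labor force participation rate ≈ 79.36%.

Employed = 4.31 + 173.39 = 177.70 million (anyone who worked, including part-time for economic reasons, counts as employed).
Unemployed = 4.75 million.
Labor force = 177.70 + 4.75 = 182.45 million.
Not in labor force = 12.64 + 10.02 + 24.78 = 47.44 million (those not working and not actively searching are outside the labor force).
Civilian working-age population = 182.45 + 47.44 = 229.89 million.
Unemployment rate = 4.75 / 182.45 = 2.60%.
Labor force participation rate = 182.45 / 229.89 = 79.36%.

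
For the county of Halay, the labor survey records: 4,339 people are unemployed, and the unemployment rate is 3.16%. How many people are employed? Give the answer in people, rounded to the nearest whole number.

About 132,971 are employed.

Labor force = U / u = 4,339 / 0.0316 ≈ 137,310.
Employed = labor force − unemployed = 137,310 − 4,339 = 132,971.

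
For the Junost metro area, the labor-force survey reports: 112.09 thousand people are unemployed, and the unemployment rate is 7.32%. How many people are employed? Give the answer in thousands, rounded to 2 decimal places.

Labor force = U / u = 112.09 / 0.0732 ≈ 1,531.28 thousand.
Employed = labor force − unemployed = 1,531.28 − 112.09 = 1,419.19 thousand.

About 1,419.19 thousand are employed.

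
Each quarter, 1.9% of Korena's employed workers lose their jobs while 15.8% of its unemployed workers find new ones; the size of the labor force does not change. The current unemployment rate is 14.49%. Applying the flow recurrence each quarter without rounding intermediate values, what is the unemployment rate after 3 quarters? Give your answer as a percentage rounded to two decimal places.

With a fixed labor force, u_{t+1} = u_t + s·(1−u_t) − f·u_t = u_t·(1−s−f) + s.
Here 1−s−f = 0.823 and s = 0.019.
u_1 = 0.144900 × 0.823 + 0.019 = 0.138253.
u_2 = 0.138253 × 0.823 + 0.019 = 0.132782.
u_3 = 0.132782 × 0.823 + 0.019 = 0.128280.

Unemployment rate after three quarters ≈ 12.83%.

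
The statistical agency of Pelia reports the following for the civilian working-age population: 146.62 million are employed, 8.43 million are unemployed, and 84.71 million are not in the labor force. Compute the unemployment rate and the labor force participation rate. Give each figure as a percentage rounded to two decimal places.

Labor force = employed + unemployed = 146.62 + 8.43 = 155.05 million.
Working-age population = 155.05 + 84.71 = 239.76 million.
Unemployment rate = 8.43 / 155.05 = 5.44%.
Labor force participation rate = 155.05 / 239.76 = 64.67%.

Unemployment rate ≈ 5.44%; labor force participation rate ≈ 64.67%.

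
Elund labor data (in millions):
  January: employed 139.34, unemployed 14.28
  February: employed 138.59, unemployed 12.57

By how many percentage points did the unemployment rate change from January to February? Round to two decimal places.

January: labor force = 139.34 + 14.28 = 153.62; u = 14.28/153.62 = 9.30%.
February: labor force = 138.59 + 12.57 = 151.16; u = 12.57/151.16 = 8.32%.
Change = 8.32% − 9.30% = −0.98 pp.

The unemployment rate changed by −0.98 percentage points.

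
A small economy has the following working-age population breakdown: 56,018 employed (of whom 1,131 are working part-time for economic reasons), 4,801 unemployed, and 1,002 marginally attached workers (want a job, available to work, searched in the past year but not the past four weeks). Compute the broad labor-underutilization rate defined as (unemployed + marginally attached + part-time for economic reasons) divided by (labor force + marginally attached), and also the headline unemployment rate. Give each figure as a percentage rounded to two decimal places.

Labor force = 56,018 + 4,801 = 60,819.
Numerator = 4,801 + 1,002 + 1,131 = 6,934.
Denominator = 60,819 + 1,002 = 61,821.
Broad rate = 6,934 / 61,821 = 11.22%.
Headline unemployment rate = 4,801 / 60,819 = 7.89%.

Broad underutilization rate ≈ 11.22%; headline unemployment rate ≈ 7.89%.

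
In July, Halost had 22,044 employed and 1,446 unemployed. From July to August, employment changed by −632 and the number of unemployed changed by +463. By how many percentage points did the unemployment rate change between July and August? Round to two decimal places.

The unemployment rate changed by +2.03 percentage points.

July: labor force = 22,044 + 1,446 = 23,490; u = 1,446/23,490 = 6.16%.
August: labor force = 21,412 + 1,909 = 23,321; u = 1,909/23,321 = 8.19%.
Change = 8.19% − 6.16% = +2.03 pp.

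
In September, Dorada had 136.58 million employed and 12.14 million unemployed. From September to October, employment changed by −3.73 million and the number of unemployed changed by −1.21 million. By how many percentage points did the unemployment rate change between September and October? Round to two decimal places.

The unemployment rate changed by −0.56 percentage points.

September: labor force = 136.58 + 12.14 = 148.72; u = 12.14/148.72 = 8.16%.
October: labor force = 132.85 + 10.93 = 143.78; u = 10.93/143.78 = 7.60%.
Change = 7.60% − 8.16% = −0.56 pp.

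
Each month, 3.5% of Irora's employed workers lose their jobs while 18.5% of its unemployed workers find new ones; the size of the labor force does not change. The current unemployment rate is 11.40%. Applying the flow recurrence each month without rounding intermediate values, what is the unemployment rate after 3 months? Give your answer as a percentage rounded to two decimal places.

Unemployment rate after three months ≈ 13.77%.

With a fixed labor force, u_{t+1} = u_t + s·(1−u_t) − f·u_t = u_t·(1−s−f) + s.
Here 1−s−f = 0.780 and s = 0.035.
u_1 = 0.114000 × 0.780 + 0.035 = 0.123920.
u_2 = 0.123920 × 0.780 + 0.035 = 0.131658.
u_3 = 0.131658 × 0.780 + 0.035 = 0.137693.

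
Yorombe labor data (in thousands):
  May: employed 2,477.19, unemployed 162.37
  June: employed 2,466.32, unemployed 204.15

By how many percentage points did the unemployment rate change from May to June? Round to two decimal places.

May: labor force = 2,477.19 + 162.37 = 2,639.56; u = 162.37/2,639.56 = 6.15%.
June: labor force = 2,466.32 + 204.15 = 2,670.47; u = 204.15/2,670.47 = 7.64%.
Change = 7.64% − 6.15% = +1.49 pp.

The unemployment rate changed by +1.49 percentage points.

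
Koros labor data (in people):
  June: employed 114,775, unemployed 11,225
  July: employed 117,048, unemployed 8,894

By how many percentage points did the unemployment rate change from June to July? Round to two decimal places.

June: labor force = 114,775 + 11,225 = 126,000; u = 11,225/126,000 = 8.91%.
July: labor force = 117,048 + 8,894 = 125,942; u = 8,894/125,942 = 7.06%.
Change = 7.06% − 8.91% = −1.85 pp.

The unemployment rate changed by −1.85 percentage points.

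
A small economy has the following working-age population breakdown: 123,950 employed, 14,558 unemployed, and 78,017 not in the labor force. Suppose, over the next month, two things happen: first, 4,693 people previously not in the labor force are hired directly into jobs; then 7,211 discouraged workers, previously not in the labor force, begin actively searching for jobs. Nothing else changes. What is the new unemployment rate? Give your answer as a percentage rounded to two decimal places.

Initially, labor force = 123,950 + 14,558 = 138,508, so u = 14,558/138,508 = 10.51%.
After the first change, employed and labor force both rise by 4,693; unemployed unchanged → E = 128,643, U = 14,558, labor force = 143,201.
After the second change, unemployed and labor force both rise by 7,211 → E = 128,643, U = 21,769, labor force = 150,412.
New unemployment rate = 21,769 / 150,412 = 14.47%.

New unemployment rate ≈ 14.47%.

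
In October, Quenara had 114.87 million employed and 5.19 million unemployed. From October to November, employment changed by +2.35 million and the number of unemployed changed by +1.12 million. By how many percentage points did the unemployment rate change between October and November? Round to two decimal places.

October: labor force = 114.87 + 5.19 = 120.06; u = 5.19/120.06 = 4.32%.
November: labor force = 117.22 + 6.31 = 123.53; u = 6.31/123.53 = 5.11%.
Change = 5.11% − 4.32% = +0.79 pp.

The unemployment rate changed by +0.79 percentage points.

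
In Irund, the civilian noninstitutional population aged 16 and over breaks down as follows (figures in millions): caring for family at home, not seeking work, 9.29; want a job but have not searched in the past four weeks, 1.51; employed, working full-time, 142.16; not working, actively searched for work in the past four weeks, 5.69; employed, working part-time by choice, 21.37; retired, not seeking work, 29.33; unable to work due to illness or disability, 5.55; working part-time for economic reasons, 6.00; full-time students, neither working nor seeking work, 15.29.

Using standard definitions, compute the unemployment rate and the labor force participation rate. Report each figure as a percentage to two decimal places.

Unemployment rate ≈ 3.25%; labor force participation rate ≈ 74.19%.

Employed = 142.16 + 21.37 + 6.00 = 169.53 million (anyone who worked, including part-time for economic reasons, counts as employed).
Unemployed = 5.69 million.
Labor force = 169.53 + 5.69 = 175.22 million.
Not in labor force = 9.29 + 1.51 + 29.33 + 5.55 + 15.29 = 60.97 million (those not working and not actively searching are outside the labor force — including those who want a job but have given up searching).
Civilian working-age population = 175.22 + 60.97 = 236.19 million.
Unemployment rate = 5.69 / 175.22 = 3.25%.
Labor force participation rate = 175.22 / 236.19 = 74.19%.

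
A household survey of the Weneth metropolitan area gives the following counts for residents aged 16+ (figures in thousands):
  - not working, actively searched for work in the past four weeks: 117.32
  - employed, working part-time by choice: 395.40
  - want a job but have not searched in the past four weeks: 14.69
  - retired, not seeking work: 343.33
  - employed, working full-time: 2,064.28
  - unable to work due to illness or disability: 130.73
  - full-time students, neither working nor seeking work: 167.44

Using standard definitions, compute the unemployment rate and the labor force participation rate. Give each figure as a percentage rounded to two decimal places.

Unemployment rate ≈ 4.55%; labor force participation rate ≈ 79.70%.

Employed = 395.40 + 2,064.28 = 2,459.68 thousand.
Unemployed = 117.32 thousand.
Labor force = 2,459.68 + 117.32 = 2,577.00 thousand.
Not in labor force = 14.69 + 343.33 + 130.73 + 167.44 = 656.19 thousand (those not working and not actively searching are outside the labor force — including those who want a job but have given up searching).
Civilian working-age population = 2,577.00 + 656.19 = 3,233.19 thousand.
Unemployment rate = 117.32 / 2,577.00 = 4.55%.
Labor force participation rate = 2,577.00 / 3,233.19 = 79.70%.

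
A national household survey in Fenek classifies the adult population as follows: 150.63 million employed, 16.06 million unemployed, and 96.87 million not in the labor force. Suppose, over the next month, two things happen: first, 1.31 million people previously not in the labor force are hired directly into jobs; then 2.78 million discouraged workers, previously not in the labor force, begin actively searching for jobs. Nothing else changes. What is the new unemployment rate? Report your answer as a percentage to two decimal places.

New unemployment rate ≈ 11.03%.

Initially, labor force = 150.63 + 16.06 = 166.69 million, so u = 16.06/166.69 = 9.63%.
After the first change, employed and labor force both rise by 1.31; unemployed unchanged → E = 151.94, U = 16.06, labor force = 168.00 million.
After the second change, unemployed and labor force both rise by 2.78 → E = 151.94, U = 18.84, labor force = 170.78 million.
New unemployment rate = 18.84 / 170.78 = 11.03%.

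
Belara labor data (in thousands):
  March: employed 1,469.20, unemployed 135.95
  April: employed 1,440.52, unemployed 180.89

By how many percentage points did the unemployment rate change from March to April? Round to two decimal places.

The unemployment rate changed by +2.69 percentage points.

March: labor force = 1,469.20 + 135.95 = 1,605.15; u = 135.95/1,605.15 = 8.47%.
April: labor force = 1,440.52 + 180.89 = 1,621.41; u = 180.89/1,621.41 = 11.16%.
Change = 11.16% − 8.47% = +2.69 pp.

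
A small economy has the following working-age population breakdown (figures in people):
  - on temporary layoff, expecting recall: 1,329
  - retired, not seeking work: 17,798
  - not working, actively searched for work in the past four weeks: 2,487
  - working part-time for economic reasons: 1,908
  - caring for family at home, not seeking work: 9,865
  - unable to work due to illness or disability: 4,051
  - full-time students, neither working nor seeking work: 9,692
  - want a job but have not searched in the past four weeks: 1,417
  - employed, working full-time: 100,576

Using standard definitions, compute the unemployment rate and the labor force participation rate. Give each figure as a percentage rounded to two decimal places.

Unemployment rate ≈ 3.59%; labor force participation rate ≈ 71.28%.

Employed = 1,908 + 100,576 = 102,484 (anyone who worked, including part-time for economic reasons, counts as employed).
Unemployed = 1,329 + 2,487 = 3,816 (jobless and actively searching, or on temporary layoff).
Labor force = 102,484 + 3,816 = 106,300.
Not in labor force = 17,798 + 9,865 + 4,051 + 9,692 + 1,417 = 42,823 (those not working and not actively searching are outside the labor force — including those who want a job but have given up searching).
Civilian working-age population = 106,300 + 42,823 = 149,123.
Unemployment rate = 3,816 / 106,300 = 3.59%.
Labor force participation rate = 106,300 / 149,123 = 71.28%.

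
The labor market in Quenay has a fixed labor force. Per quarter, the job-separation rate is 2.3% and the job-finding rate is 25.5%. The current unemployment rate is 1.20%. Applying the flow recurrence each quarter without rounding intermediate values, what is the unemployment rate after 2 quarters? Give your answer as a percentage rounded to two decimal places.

Unemployment rate after two quarters ≈ 4.59%.

With a fixed labor force, u_{t+1} = u_t + s·(1−u_t) − f·u_t = u_t·(1−s−f) + s.
Here 1−s−f = 0.722 and s = 0.023.
u_1 = 0.012000 × 0.722 + 0.023 = 0.031664.
u_2 = 0.031664 × 0.722 + 0.023 = 0.045861.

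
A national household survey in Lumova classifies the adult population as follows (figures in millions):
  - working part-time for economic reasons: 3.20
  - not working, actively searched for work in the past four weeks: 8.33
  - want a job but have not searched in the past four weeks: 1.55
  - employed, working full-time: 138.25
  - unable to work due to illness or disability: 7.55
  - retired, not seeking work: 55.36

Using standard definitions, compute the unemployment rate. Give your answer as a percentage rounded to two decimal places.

Employed = 3.20 + 138.25 = 141.45 million (anyone who worked, including part-time for economic reasons, counts as employed).
Unemployed = 8.33 million.
Labor force = 141.45 + 8.33 = 149.78 million.
Unemployment rate = 8.33 / 149.78 = 5.56%.

Unemployment rate ≈ 5.56%.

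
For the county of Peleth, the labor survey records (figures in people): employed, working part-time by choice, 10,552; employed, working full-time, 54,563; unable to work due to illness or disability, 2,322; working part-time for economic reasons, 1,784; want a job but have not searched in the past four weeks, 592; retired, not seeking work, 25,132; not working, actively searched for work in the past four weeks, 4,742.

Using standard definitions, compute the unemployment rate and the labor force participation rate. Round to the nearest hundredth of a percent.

Unemployment rate ≈ 6.62%; labor force participation rate ≈ 71.87%.

Employed = 10,552 + 54,563 + 1,784 = 66,899 (anyone who worked, including part-time for economic reasons, counts as employed).
Unemployed = 4,742.
Labor force = 66,899 + 4,742 = 71,641.
Not in labor force = 2,322 + 592 + 25,132 = 28,046 (those not working and not actively searching are outside the labor force — including those who want a job but have given up searching).
Civilian working-age population = 71,641 + 28,046 = 99,687.
Unemployment rate = 4,742 / 71,641 = 6.62%.
Labor force participation rate = 71,641 / 99,687 = 71.87%.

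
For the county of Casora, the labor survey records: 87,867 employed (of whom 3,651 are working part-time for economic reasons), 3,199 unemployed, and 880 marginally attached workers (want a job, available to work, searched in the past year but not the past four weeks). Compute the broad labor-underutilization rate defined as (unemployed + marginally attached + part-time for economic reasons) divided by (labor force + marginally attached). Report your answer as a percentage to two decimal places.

Labor force = 87,867 + 3,199 = 91,066.
Numerator = 3,199 + 880 + 3,651 = 7,730.
Denominator = 91,066 + 880 = 91,946.
Broad rate = 7,730 / 91,946 = 8.41%.

Broad underutilization rate ≈ 8.41%.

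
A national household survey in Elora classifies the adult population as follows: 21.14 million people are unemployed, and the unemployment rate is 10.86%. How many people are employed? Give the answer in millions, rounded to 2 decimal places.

About 173.52 million are employed.

Labor force = U / u = 21.14 / 0.1086 ≈ 194.66 million.
Employed = labor force − unemployed = 194.66 − 21.14 = 173.52 million.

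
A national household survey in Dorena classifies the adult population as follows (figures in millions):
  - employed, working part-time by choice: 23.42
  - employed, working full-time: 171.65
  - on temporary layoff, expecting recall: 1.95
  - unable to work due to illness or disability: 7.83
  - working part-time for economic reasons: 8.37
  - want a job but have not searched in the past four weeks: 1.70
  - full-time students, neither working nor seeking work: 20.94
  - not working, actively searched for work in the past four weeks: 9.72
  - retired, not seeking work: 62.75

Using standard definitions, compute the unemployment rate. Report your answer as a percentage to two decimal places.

Unemployment rate ≈ 5.43%.

Employed = 23.42 + 171.65 + 8.37 = 203.44 million (anyone who worked, including part-time for economic reasons, counts as employed).
Unemployed = 1.95 + 9.72 = 11.67 million (jobless and actively searching, or on temporary layoff).
Labor force = 203.44 + 11.67 = 215.11 million.
Unemployment rate = 11.67 / 215.11 = 5.43%.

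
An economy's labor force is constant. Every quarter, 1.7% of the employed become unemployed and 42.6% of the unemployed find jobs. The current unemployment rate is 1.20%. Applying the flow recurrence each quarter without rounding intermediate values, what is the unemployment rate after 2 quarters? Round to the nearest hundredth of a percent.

With a fixed labor force, u_{t+1} = u_t + s·(1−u_t) − f·u_t = u_t·(1−s−f) + s.
Here 1−s−f = 0.557 and s = 0.017.
u_1 = 0.012000 × 0.557 + 0.017 = 0.023684.
u_2 = 0.023684 × 0.557 + 0.017 = 0.030192.

Unemployment rate after two quarters ≈ 3.02%.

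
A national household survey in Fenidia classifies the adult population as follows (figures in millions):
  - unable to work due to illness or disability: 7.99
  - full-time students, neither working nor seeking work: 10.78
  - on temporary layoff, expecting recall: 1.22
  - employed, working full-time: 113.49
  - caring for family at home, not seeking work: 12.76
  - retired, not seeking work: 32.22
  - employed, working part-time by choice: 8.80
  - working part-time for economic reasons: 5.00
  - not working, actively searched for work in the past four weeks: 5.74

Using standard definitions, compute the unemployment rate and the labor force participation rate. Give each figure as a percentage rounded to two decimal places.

Unemployment rate ≈ 5.18%; labor force participation rate ≈ 67.80%.

Employed = 113.49 + 8.80 + 5.00 = 127.29 million (anyone who worked, including part-time for economic reasons, counts as employed).
Unemployed = 1.22 + 5.74 = 6.96 million (jobless and actively searching, or on temporary layoff).
Labor force = 127.29 + 6.96 = 134.25 million.
Not in labor force = 7.99 + 10.78 + 12.76 + 32.22 = 63.75 million (those not working and not actively searching are outside the labor force).
Civilian working-age population = 134.25 + 63.75 = 198.00 million.
Unemployment rate = 6.96 / 134.25 = 5.18%.
Labor force participation rate = 134.25 / 198.00 = 67.80%.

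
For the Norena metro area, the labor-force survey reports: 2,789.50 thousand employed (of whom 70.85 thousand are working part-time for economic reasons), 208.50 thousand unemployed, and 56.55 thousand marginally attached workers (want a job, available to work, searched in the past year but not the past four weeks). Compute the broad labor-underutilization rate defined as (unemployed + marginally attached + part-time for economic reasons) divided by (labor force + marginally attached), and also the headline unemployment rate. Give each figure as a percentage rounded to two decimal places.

Labor force = 2,789.50 + 208.50 = 2,998.00 thousand.
Numerator = 208.50 + 56.55 + 70.85 = 335.90 thousand.
Denominator = 2,998.00 + 56.55 = 3,054.55 thousand.
Broad rate = 335.90 / 3,054.55 = 11.00%.
Headline unemployment rate = 208.50 / 2,998.00 = 6.95%.

Broad underutilization rate ≈ 11.00%; headline unemployment rate ≈ 6.95%.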